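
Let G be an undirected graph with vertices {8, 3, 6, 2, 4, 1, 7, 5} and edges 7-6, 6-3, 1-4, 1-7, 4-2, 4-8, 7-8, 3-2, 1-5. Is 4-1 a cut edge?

No

After removing 4-1, the path 4-8-7-1 still connects them, so the edge is not a bridge.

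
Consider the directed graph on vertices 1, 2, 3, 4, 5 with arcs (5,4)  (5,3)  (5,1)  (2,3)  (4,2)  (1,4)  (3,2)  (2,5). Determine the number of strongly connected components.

{1, 2, 3, 4, 5} are all mutually reachable — one SCC of size 5.
That gives 1 strongly connected component.

1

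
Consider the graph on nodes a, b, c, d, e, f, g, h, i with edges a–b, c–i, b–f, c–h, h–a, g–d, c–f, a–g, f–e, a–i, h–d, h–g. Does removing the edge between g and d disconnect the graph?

After removing g–d, the path g-h-d still connects them, so the edge is not a bridge.

No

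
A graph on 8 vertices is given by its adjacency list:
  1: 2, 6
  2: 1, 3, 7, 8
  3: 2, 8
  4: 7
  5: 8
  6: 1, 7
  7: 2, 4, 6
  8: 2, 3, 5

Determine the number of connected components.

1

Starting from 1 we can reach 1, 2, 3, 4, 5, 6, 7, 8. That is one component of size 8.
Total: 1 component.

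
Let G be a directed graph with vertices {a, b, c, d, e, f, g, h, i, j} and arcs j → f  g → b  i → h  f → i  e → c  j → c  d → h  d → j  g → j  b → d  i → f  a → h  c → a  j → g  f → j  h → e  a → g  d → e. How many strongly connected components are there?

{a, b, c, d, e, f, g, h, i, j} are all mutually reachable — one SCC of size 10.
That gives 1 strongly connected component.

1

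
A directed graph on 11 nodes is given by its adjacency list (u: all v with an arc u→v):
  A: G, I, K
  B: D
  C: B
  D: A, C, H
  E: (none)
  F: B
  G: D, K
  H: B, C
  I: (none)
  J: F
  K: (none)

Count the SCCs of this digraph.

{A, B, C, D, G, H} are all mutually reachable — one SCC of size 6.
{J} is an SCC by itself.
{E} is an SCC by itself.
{I} is an SCC by itself.
{F} is an SCC by itself.
(and 1 more singleton SCC)
That gives 6 strongly connected components.

6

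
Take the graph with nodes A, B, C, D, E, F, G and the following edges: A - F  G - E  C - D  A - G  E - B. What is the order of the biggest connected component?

5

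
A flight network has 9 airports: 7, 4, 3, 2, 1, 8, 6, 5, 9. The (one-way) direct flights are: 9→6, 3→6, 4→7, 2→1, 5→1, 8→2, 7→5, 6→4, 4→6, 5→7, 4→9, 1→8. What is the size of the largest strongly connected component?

3

{1, 2, 8} are all mutually reachable — one SCC of size 3.
{4, 6, 9} are all mutually reachable — one SCC of size 3.
{5, 7} are all mutually reachable — one SCC of size 2.
{3} is an SCC by itself.
The largest has 3 vertices.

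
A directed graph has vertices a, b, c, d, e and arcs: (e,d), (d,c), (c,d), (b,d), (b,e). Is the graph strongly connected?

There is no directed path from c to b, so the graph is not strongly connected.

No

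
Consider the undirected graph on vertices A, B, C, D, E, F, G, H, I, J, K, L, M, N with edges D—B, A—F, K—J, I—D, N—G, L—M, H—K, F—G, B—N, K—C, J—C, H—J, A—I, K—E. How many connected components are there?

Starting from L we can reach L, M. That is one component of size 2.
Starting from C we can reach C, E, H, J, K. That is one component of size 5.
Starting from A we can reach A, B, D, F, G, I, N. That is one component of size 7.
Total: 3 components.

3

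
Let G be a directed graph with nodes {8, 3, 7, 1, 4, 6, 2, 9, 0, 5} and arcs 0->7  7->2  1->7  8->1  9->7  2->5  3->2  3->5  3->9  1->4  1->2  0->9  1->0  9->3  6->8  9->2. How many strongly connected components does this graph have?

{3, 9} are all mutually reachable — one SCC of size 2.
{5} is an SCC by itself.
{4} is an SCC by itself.
{6} is an SCC by itself.
{1} is an SCC by itself.
(and 4 more singleton SCCs)
That gives 9 strongly connected components.

9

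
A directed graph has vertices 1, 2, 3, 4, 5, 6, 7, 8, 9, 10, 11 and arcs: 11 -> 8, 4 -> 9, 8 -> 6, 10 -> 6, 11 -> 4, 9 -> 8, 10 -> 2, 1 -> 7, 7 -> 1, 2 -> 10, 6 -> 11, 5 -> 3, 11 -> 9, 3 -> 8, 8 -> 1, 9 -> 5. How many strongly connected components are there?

3

{3, 4, 5, 6, 8, 9, 11} are all mutually reachable — one SCC of size 7.
{1, 7} are all mutually reachable — one SCC of size 2.
{2, 10} are all mutually reachable — one SCC of size 2.
That gives 3 strongly connected components.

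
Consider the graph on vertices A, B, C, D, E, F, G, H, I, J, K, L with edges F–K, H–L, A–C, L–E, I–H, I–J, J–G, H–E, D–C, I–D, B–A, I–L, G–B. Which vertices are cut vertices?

I

Removing I increases the component count from 2 to 3, so I is a cut vertex.
By contrast removing B leaves 2 components; it is not a cut vertex. No other vertex is a cut vertex either.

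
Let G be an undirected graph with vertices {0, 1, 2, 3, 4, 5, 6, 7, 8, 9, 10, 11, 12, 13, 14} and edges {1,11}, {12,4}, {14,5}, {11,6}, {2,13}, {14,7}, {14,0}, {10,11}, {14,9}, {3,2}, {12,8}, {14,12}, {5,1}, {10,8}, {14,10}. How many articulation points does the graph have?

4

Removing 2 increases the component count from 2 to 3, so 2 is a cut vertex.
Removing 11 increases the component count from 2 to 3, so 11 is a cut vertex.
Removing 12 increases the component count from 2 to 3, so 12 is a cut vertex.
Likewise 14 is a cut vertex.
By contrast removing 7 leaves 2 components; it is not a cut vertex. No other vertex is a cut vertex either.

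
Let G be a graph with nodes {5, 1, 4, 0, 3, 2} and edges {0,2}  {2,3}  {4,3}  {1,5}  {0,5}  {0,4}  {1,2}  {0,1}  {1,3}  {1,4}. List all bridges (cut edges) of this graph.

The edges on the cycle 0-1-3-2-0 are not bridges since each lies on that cycle.
Every edge lies on some cycle, so there are no bridges.

none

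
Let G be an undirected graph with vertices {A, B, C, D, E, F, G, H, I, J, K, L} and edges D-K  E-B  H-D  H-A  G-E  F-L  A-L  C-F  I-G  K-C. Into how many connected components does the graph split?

J is isolated — a component by itself.
Starting from B we can reach B, E, G, I. That is one component of size 4.
Starting from A we can reach A, C, D, F, H, K, L. That is one component of size 7.
Total: 3 components.

3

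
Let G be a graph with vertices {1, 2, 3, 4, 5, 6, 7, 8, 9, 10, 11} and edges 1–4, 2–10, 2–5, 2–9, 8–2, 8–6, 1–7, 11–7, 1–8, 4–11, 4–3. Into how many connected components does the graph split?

Starting from 1 we can reach 1, 2, 3, 4, 5, 6, 7, 8, 9, 10, 11. That is one component of size 11.
Total: 1 component.

1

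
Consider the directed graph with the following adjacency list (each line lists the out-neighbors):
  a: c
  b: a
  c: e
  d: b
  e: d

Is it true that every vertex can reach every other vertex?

Yes

From e we can reach every vertex (a, b, c, d, e), and every vertex can reach e (a, b, c, d, e). So the whole graph is one strongly connected component.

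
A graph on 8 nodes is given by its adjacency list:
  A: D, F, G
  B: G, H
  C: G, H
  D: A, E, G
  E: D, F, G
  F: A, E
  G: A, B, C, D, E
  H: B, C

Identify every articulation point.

Removing G increases the component count from 1 to 2, so G is a cut vertex.
By contrast removing A leaves 1 component; it is not a cut vertex. No other vertex is a cut vertex either.

G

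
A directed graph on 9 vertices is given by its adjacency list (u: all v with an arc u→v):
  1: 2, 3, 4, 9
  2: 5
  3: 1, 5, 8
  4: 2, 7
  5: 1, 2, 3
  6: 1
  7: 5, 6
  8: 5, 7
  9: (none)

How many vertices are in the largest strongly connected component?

{1, 2, 3, 4, 5, 6, 7, 8} are all mutually reachable — one SCC of size 8.
{9} is an SCC by itself.
The largest has 8 vertices.

8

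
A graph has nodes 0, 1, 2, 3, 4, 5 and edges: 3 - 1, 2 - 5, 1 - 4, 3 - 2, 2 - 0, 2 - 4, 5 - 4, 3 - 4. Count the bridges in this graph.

1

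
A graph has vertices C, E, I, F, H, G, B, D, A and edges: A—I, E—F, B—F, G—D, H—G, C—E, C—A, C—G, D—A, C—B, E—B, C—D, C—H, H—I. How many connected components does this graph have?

Starting from A we can reach A, B, C, D, E, F, G, H, I. That is one component of size 9.
Total: 1 component.

1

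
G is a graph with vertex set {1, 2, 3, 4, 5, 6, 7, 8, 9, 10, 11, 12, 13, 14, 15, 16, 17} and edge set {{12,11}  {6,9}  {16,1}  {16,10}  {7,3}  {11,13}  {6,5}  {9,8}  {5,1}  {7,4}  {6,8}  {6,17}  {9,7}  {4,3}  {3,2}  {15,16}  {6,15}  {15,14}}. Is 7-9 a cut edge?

Yes

Removing 7-9 leaves no path between 7 and 9: the component count goes from 2 to 3. So it is a bridge.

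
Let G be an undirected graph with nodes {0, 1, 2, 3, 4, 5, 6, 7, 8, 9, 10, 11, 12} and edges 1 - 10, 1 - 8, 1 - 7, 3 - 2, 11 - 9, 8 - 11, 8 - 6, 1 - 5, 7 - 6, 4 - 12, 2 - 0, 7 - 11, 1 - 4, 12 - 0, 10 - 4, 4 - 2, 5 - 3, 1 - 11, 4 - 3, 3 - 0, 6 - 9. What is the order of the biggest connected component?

13

Starting from 0 we can reach 0, 1, 2, 3, 4, 5, 6, 7, 8, 9, 10, 11, 12. That is one component of size 13.
The largest has 13 vertices.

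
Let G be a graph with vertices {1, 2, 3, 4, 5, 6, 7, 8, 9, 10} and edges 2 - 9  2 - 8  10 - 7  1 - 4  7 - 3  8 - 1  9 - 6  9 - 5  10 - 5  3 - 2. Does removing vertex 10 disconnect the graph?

No

Deleting 10 leaves 1 component (was 1) (its neighbors 5, 7 remain connected to each other), so 10 is not a cut vertex.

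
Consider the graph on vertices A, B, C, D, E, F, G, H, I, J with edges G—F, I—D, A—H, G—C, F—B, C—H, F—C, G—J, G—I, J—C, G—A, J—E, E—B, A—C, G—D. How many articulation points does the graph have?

1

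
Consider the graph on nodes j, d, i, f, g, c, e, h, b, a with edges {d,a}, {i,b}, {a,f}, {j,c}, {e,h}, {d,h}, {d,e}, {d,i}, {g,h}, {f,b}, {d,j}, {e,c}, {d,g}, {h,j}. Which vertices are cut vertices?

Removing d increases the component count from 1 to 2, so d is a cut vertex.
By contrast removing j leaves 1 component; it is not a cut vertex. No other vertex is a cut vertex either.

d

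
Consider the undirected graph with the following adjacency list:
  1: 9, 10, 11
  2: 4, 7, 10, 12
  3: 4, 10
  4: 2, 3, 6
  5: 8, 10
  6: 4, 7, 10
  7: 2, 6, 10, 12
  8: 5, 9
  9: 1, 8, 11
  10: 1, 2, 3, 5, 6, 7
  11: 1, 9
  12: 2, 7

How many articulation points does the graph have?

1

Removing 10 increases the component count from 1 to 2, so 10 is a cut vertex.
By contrast removing 9 leaves 1 component; it is not a cut vertex. No other vertex is a cut vertex either.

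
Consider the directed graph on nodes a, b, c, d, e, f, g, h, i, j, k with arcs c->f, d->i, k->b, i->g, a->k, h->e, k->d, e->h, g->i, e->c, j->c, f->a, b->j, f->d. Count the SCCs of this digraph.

4

{a, b, c, f, j, k} are all mutually reachable — one SCC of size 6.
{e, h} are all mutually reachable — one SCC of size 2.
{g, i} are all mutually reachable — one SCC of size 2.
{d} is an SCC by itself.
That gives 4 strongly connected components.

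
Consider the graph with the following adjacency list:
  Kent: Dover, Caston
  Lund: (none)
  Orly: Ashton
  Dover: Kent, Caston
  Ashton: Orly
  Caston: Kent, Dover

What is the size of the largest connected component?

Lund is isolated — a component by itself.
Starting from Orly we can reach Orly, Ashton. That is one component of size 2.
Starting from Kent we can reach Kent, Dover, Caston. That is one component of size 3.
The largest has 3 vertices.

3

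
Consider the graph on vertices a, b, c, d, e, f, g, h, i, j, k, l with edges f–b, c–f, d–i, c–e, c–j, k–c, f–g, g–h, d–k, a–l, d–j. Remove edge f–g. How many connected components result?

3

Before removal there are 2 components.
f–g is a bridge — removing it separates f's side from g's side.
After removal: 3 components.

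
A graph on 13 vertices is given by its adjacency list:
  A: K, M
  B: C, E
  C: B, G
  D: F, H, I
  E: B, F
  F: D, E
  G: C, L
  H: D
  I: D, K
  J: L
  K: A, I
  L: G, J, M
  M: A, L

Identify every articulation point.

Removing D increases the component count from 1 to 2, so D is a cut vertex.
Removing L increases the component count from 1 to 2, so L is a cut vertex.
By contrast removing H leaves 1 component; it is not a cut vertex. No other vertex is a cut vertex either.

D, L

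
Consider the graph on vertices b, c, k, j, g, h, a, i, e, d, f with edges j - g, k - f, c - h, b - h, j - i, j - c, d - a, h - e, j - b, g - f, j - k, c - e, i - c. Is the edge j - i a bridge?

After removing j - i, the path j-c-i still connects them, so the edge is not a bridge.

No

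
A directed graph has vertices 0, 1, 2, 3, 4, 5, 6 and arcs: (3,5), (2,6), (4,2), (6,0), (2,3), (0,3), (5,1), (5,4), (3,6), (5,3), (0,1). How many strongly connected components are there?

{0, 2, 3, 4, 5, 6} are all mutually reachable — one SCC of size 6.
{1} is an SCC by itself.
That gives 2 strongly connected components.

2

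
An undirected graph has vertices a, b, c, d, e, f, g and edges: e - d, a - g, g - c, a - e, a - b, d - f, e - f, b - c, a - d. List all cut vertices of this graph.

Removing a increases the component count from 1 to 2, so a is a cut vertex.
By contrast removing g leaves 1 component; it is not a cut vertex. No other vertex is a cut vertex either.

a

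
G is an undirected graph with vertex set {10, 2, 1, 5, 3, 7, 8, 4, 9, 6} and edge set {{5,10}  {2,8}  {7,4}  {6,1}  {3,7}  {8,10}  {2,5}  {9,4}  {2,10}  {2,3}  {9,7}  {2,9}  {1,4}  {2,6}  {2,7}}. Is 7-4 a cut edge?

No

After removing 7-4, the path 7-9-4 still connects them, so the edge is not a bridge.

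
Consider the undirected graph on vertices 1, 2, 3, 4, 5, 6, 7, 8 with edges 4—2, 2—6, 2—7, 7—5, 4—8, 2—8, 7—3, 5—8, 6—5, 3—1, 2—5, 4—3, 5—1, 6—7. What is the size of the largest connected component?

Starting from 1 we can reach 1, 2, 3, 4, 5, 6, 7, 8. That is one component of size 8.
The largest has 8 vertices.

8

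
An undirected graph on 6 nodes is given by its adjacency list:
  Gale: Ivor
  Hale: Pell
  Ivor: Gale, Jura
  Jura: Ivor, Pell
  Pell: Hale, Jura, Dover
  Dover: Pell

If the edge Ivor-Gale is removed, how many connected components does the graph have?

2

Before removal there is 1 component.
Ivor-Gale is a bridge — removing it separates Ivor's side from Gale's side.
After removal: 2 components.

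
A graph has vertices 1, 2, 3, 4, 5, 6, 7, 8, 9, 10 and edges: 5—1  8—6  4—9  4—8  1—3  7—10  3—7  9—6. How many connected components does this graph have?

2 is isolated — a component by itself.
Starting from 4 we can reach 4, 6, 8, 9. That is one component of size 4.
Starting from 1 we can reach 1, 3, 5, 7, 10. That is one component of size 5.
Total: 3 components.

3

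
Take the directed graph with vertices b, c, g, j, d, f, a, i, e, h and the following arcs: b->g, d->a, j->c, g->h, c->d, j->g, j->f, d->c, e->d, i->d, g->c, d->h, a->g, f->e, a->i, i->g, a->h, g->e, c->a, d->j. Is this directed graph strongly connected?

No

There is no directed path from h to c, so the graph is not strongly connected.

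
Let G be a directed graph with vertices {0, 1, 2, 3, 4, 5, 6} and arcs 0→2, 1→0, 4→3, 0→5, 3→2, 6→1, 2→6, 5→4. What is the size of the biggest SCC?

{0, 1, 2, 3, 4, 5, 6} are all mutually reachable — one SCC of size 7.
The largest has 7 vertices.

7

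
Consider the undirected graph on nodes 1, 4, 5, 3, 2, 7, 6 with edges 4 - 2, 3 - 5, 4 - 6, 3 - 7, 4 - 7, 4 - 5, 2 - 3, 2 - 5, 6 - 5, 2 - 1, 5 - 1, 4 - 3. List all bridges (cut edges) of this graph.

none

The edges on the cycle 4-2-5-3-4 are not bridges since each lies on that cycle.
Every edge lies on some cycle, so there are no bridges.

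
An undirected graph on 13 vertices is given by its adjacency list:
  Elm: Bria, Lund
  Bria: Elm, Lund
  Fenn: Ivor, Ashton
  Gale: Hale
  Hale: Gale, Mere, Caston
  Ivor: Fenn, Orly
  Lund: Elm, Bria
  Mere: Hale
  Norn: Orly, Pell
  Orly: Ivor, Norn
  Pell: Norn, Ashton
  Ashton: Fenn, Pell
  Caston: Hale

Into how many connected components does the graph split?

Starting from Elm we can reach Elm, Bria, Lund. That is one component of size 3.
Starting from Gale we can reach Gale, Hale, Mere, Caston. That is one component of size 4.
Starting from Fenn we can reach Fenn, Ivor, Norn, Orly, Pell, Ashton. That is one component of size 6.
Total: 3 components.

3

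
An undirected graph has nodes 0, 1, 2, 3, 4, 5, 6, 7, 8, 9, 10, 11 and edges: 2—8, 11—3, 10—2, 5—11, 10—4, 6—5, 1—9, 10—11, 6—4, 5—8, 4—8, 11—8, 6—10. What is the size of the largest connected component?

8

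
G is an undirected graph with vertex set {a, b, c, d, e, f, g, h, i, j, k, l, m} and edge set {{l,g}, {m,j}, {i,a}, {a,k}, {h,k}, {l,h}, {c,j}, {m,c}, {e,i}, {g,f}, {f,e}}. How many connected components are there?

b is isolated — a component by itself.
d is isolated — a component by itself.
Starting from c we can reach c, j, m. That is one component of size 3.
Starting from a we can reach a, e, f, g, h, i, k, l. That is one component of size 8.
Total: 4 components.

4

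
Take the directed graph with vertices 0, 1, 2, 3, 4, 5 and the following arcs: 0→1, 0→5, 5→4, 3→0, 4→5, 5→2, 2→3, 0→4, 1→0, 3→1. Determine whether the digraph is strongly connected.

Yes

From 0 we can reach every vertex (0, 1, 2, 3, 4, 5), and every vertex can reach 0 (0, 1, 2, 3, 4, 5). So the whole graph is one strongly connected component.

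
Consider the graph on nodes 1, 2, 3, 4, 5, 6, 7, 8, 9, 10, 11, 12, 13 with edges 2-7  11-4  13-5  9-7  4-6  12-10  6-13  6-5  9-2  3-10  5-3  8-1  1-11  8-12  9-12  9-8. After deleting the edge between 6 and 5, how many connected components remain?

1

6 and 5 are still connected via 6-13-5, so the component count stays at 1.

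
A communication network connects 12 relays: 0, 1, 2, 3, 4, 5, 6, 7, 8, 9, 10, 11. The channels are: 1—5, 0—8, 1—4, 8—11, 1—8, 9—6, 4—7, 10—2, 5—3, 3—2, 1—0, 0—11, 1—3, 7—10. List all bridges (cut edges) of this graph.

The edges on the cycle 1-0-11-8-1 are not bridges since each lies on that cycle.
But removing 9—6 disconnects 9 from 6 — this is a bridge.

6-9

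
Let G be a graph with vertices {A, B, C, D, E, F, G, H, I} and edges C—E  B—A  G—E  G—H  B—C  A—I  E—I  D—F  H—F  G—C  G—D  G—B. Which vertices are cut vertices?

G

Removing G increases the component count from 1 to 2, so G is a cut vertex.
By contrast removing I leaves 1 component; it is not a cut vertex. No other vertex is a cut vertex either.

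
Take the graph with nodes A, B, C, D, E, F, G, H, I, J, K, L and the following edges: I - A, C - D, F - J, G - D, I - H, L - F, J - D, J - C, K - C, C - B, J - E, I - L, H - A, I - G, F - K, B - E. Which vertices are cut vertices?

I

Removing I increases the component count from 1 to 2, so I is a cut vertex.
By contrast removing L leaves 1 component; it is not a cut vertex. No other vertex is a cut vertex either.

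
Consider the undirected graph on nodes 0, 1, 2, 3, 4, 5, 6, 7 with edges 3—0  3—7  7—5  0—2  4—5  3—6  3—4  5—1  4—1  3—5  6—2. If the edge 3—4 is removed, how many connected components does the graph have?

1

3 and 4 are still connected via 3-5-4, so the component count stays at 1.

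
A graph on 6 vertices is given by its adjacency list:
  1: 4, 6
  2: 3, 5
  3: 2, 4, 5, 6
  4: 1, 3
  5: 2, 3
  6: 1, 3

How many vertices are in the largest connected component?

6

Starting from 1 we can reach 1, 2, 3, 4, 5, 6. That is one component of size 6.
The largest has 6 vertices.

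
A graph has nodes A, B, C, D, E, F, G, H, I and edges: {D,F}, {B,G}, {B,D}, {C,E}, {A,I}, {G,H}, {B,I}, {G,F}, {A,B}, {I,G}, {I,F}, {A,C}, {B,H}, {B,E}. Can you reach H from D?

From D we can reach A, B, C, D, E, F, G, H, I, which includes H.

Yes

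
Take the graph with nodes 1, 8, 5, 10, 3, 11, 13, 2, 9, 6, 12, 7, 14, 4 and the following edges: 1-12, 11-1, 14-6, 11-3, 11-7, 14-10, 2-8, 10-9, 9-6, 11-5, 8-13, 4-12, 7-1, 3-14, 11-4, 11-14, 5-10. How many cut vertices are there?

Removing 8 increases the component count from 2 to 3, so 8 is a cut vertex.
Removing 11 increases the component count from 2 to 3, so 11 is a cut vertex.
By contrast removing 14 leaves 2 components; it is not a cut vertex. No other vertex is a cut vertex either.

2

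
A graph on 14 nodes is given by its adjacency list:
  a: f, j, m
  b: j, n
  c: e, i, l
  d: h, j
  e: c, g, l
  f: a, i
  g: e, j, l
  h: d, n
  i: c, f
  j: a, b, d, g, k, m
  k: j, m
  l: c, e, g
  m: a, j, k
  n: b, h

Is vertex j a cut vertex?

Deleting j raises the number of components from 1 to 2, so j is a cut vertex.

Yes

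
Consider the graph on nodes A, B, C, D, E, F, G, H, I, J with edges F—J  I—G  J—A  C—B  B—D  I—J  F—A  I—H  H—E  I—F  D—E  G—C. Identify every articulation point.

I

Removing I increases the component count from 1 to 2, so I is a cut vertex.
By contrast removing J leaves 1 component; it is not a cut vertex. No other vertex is a cut vertex either.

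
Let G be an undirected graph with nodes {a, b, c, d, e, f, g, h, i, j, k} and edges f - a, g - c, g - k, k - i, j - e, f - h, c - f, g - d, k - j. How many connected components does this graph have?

2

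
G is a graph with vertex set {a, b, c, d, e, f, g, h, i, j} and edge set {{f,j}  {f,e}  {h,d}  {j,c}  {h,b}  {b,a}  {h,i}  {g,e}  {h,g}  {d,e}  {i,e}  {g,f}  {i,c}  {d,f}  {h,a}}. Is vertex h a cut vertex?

Deleting h raises the number of components from 1 to 2, so h is a cut vertex.

Yes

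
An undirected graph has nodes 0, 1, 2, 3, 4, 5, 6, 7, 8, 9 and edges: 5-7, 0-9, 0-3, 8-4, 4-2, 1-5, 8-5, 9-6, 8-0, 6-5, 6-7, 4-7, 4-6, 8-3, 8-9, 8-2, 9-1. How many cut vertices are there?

0

Removing 9, for instance, still leaves 1 component. No single vertex removal increases the component count — the graph has no articulation points.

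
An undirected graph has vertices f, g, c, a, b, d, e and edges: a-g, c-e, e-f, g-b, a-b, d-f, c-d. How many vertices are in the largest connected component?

4

Starting from a we can reach a, b, g. That is one component of size 3.
Starting from c we can reach c, d, e, f. That is one component of size 4.
The largest has 4 vertices.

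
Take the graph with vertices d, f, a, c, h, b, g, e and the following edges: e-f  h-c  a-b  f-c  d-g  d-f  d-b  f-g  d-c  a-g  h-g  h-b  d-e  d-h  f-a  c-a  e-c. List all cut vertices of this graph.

Removing d, for instance, still leaves 1 component. No single vertex removal increases the component count — the graph has no articulation points.

none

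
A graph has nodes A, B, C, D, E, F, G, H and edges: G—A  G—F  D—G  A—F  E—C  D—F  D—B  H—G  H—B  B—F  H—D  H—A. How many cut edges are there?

The edges on the cycle D-B-F-D are not bridges since each lies on that cycle.
But removing E—C disconnects E from C — this is a bridge.

1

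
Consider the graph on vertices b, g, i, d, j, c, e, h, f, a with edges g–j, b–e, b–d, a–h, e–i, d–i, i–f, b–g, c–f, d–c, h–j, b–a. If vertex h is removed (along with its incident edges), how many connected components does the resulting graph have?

With h gone, the remaining components are: {a, b, c, d, e, f, g, i, j}.
That is 1 component.

1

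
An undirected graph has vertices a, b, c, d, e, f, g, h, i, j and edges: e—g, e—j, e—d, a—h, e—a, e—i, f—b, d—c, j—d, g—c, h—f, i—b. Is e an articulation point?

Yes

Deleting e raises the number of components from 1 to 2, so e is a cut vertex.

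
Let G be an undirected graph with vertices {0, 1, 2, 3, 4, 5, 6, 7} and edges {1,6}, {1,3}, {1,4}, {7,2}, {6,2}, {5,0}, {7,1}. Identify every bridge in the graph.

0-5, 1-3, 1-4

The edges on the cycle 7-1-6-2-7 are not bridges since each lies on that cycle.
But removing 5 - 0 disconnects 5 from 0; removing 1 - 4 disconnects 1 from 4; removing 1 - 3 disconnects 1 from 3 — these are bridges.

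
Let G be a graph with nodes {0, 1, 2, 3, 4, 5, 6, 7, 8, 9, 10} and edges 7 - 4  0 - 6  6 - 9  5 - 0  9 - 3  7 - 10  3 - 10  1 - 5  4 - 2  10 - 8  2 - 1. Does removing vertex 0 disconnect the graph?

Deleting 0 leaves 1 component (was 1) (its neighbors 5, 6 remain connected to each other), so 0 is not a cut vertex.

No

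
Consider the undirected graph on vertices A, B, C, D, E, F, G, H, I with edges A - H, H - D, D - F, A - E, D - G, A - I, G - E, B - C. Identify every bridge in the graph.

The edges on the cycle A-H-D-G-E-A are not bridges since each lies on that cycle.
But removing C - B disconnects C from B; removing D - F disconnects D from F; removing A - I disconnects A from I — these are bridges.

A-I, B-C, D-F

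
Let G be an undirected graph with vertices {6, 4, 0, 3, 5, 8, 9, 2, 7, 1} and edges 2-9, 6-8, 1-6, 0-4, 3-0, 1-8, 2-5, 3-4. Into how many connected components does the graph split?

4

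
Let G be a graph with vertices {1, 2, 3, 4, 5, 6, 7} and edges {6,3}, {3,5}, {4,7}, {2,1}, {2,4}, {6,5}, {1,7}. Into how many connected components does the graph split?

2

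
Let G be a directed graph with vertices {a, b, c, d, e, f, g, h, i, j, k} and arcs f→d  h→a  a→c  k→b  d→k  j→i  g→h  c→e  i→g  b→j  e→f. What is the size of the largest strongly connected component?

11

{a, b, c, d, e, f, g, h, i, j, k} are all mutually reachable — one SCC of size 11.
The largest has 11 vertices.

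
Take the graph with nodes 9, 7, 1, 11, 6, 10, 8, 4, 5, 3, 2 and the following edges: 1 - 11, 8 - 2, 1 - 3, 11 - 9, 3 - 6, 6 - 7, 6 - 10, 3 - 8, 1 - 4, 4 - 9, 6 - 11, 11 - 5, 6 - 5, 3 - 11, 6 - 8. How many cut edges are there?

3

The edges on the cycle 1-3-6-5-11-1 are not bridges since each lies on that cycle.
But removing 8 - 2 disconnects 8 from 2; removing 10 - 6 disconnects 10 from 6; removing 7 - 6 disconnects 7 from 6 — these are bridges.
That makes 3 bridges.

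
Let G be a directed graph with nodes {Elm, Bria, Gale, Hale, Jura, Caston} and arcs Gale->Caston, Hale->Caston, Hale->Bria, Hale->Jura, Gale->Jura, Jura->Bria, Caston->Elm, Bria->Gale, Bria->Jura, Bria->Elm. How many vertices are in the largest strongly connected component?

3

{Bria, Gale, Jura} are all mutually reachable — one SCC of size 3.
{Elm} is an SCC by itself.
{Hale} is an SCC by itself.
{Caston} is an SCC by itself.
The largest has 3 vertices.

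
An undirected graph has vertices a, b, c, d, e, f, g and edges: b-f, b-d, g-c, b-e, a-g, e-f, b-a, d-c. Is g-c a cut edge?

No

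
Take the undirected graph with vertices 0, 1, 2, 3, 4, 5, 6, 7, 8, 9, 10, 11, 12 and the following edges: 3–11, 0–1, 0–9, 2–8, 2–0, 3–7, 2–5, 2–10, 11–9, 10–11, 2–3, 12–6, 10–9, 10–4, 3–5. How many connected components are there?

2

Starting from 6 we can reach 6, 12. That is one component of size 2.
Starting from 0 we can reach 0, 1, 2, 3, 4, 5, 7, 8, 9, 10, 11. That is one component of size 11.
Total: 2 components.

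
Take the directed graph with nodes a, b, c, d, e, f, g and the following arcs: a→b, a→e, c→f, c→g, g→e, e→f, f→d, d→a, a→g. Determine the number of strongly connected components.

{a, d, e, f, g} are all mutually reachable — one SCC of size 5.
{b} is an SCC by itself.
{c} is an SCC by itself.
That gives 3 strongly connected components.

3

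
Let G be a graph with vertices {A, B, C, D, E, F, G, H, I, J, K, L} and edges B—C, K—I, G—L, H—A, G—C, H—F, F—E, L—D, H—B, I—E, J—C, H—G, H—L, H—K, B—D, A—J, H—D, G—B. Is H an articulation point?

Yes

Deleting H raises the number of components from 1 to 2, so H is a cut vertex.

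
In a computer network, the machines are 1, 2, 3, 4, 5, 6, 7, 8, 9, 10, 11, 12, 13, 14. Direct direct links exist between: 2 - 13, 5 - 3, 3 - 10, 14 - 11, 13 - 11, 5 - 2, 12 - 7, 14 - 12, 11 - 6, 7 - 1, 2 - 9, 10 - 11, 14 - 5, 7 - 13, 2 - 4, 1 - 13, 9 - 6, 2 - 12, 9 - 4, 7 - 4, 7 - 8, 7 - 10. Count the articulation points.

Removing 7 increases the component count from 1 to 2, so 7 is a cut vertex.
By contrast removing 13 leaves 1 component; it is not a cut vertex. No other vertex is a cut vertex either.

1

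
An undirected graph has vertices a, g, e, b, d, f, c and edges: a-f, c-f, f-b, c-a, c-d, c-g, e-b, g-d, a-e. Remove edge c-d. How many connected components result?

1

c and d are still connected via c-g-d, so the component count stays at 1.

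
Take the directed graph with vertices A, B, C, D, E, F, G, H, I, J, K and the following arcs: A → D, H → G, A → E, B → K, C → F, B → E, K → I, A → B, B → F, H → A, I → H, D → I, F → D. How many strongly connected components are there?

5

{A, B, D, F, H, I, K} are all mutually reachable — one SCC of size 7.
{E} is an SCC by itself.
{J} is an SCC by itself.
{G} is an SCC by itself.
{C} is an SCC by itself.
That gives 5 strongly connected components.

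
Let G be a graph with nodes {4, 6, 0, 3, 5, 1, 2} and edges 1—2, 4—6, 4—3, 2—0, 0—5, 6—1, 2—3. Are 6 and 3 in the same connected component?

Yes

From 6 we can reach 0, 1, 2, 3, 4, 5, 6, which includes 3.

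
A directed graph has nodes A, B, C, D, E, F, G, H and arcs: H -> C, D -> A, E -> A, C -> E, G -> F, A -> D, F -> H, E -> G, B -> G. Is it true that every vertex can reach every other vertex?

There is no directed path from G to B, so the graph is not strongly connected.

No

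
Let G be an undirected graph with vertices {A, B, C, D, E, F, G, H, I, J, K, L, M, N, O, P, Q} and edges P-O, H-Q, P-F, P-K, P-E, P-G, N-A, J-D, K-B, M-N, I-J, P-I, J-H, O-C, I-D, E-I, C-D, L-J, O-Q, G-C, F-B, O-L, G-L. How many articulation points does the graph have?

Removing N increases the component count from 2 to 3, so N is a cut vertex.
Removing P increases the component count from 2 to 3, so P is a cut vertex.
By contrast removing E leaves 2 components; it is not a cut vertex. No other vertex is a cut vertex either.

2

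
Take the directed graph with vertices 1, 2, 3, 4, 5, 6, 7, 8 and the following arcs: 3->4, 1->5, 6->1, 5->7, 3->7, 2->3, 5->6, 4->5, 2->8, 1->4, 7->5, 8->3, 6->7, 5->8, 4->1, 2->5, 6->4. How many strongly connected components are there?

{1, 3, 4, 5, 6, 7, 8} are all mutually reachable — one SCC of size 7.
{2} is an SCC by itself.
That gives 2 strongly connected components.

2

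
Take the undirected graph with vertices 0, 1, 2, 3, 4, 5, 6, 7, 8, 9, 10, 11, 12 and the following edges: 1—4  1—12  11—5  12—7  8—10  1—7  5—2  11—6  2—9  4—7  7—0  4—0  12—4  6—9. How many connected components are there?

3 is isolated — a component by itself.
Starting from 8 we can reach 8, 10. That is one component of size 2.
Starting from 0 we can reach 0, 1, 4, 7, 12. That is one component of size 5.
Starting from 2 we can reach 2, 5, 6, 9, 11. That is one component of size 5.
Total: 4 components.

4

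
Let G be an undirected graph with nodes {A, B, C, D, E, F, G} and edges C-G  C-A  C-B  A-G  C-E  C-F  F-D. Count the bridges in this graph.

4

The edges on the cycle C-A-G-C are not bridges since each lies on that cycle.
But removing B-C disconnects B from C; removing D-F disconnects D from F; removing F-C disconnects F from C; removing E-C disconnects E from C — these are bridges.
That makes 4 bridges.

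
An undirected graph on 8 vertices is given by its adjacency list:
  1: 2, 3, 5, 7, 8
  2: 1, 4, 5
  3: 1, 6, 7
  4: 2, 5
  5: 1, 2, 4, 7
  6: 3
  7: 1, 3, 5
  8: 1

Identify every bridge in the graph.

1-8, 3-6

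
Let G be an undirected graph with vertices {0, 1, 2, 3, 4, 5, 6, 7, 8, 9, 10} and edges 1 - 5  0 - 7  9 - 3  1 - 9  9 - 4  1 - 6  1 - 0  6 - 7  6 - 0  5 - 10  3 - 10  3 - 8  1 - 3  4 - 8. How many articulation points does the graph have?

Removing 1 increases the component count from 2 to 3, so 1 is a cut vertex.
By contrast removing 6 leaves 2 components; it is not a cut vertex. No other vertex is a cut vertex either.

1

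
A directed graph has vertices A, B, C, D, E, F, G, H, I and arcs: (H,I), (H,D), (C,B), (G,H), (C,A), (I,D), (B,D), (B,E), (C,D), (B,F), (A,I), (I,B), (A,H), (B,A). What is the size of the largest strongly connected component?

4

{A, B, H, I} are all mutually reachable — one SCC of size 4.
{E} is an SCC by itself.
{C} is an SCC by itself.
{D} is an SCC by itself.
{F} is an SCC by itself.
(and 1 more singleton SCC)
The largest has 4 vertices.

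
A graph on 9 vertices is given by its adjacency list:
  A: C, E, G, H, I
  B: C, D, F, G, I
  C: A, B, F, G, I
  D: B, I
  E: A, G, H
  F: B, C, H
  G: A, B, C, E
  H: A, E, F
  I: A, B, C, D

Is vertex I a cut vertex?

No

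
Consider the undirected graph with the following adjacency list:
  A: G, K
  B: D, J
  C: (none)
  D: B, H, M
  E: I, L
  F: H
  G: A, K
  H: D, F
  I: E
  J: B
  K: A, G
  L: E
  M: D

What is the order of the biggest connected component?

C is isolated — a component by itself.
Starting from A we can reach A, G, K. That is one component of size 3.
Starting from E we can reach E, I, L. That is one component of size 3.
Starting from B we can reach B, D, F, H, J, M. That is one component of size 6.
The largest has 6 vertices.

6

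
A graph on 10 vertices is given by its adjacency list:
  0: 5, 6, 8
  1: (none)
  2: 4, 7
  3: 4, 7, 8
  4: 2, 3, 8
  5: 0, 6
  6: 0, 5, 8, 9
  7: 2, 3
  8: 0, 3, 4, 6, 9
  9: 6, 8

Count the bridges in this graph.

0

The edges on the cycle 8-3-7-2-4-8 are not bridges since each lies on that cycle.
Every edge lies on some cycle, so there are no bridges.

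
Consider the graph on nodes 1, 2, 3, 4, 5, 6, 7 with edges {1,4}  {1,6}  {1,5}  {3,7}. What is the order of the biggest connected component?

4

2 is isolated — a component by itself.
Starting from 3 we can reach 3, 7. That is one component of size 2.
Starting from 1 we can reach 1, 4, 5, 6. That is one component of size 4.
The largest has 4 vertices.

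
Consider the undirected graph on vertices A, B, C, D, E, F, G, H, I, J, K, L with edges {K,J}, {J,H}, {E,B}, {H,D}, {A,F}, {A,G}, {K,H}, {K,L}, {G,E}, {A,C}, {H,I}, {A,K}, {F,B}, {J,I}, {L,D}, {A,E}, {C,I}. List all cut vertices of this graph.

Removing A increases the component count from 1 to 2, so A is a cut vertex.
By contrast removing F leaves 1 component; it is not a cut vertex. No other vertex is a cut vertex either.

A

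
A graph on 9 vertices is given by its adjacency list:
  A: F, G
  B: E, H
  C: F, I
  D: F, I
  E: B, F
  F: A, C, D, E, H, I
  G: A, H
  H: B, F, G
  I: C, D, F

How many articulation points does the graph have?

1

Removing F increases the component count from 1 to 2, so F is a cut vertex.
By contrast removing C leaves 1 component; it is not a cut vertex. No other vertex is a cut vertex either.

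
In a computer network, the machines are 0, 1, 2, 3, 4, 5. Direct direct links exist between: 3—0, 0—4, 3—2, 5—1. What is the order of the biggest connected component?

4

Starting from 1 we can reach 1, 5. That is one component of size 2.
Starting from 0 we can reach 0, 2, 3, 4. That is one component of size 4.
The largest has 4 vertices.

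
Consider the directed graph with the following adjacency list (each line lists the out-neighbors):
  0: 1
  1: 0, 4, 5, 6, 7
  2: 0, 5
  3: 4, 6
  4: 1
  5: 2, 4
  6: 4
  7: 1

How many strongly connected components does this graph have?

2

{0, 1, 2, 4, 5, 6, 7} are all mutually reachable — one SCC of size 7.
{3} is an SCC by itself.
That gives 2 strongly connected components.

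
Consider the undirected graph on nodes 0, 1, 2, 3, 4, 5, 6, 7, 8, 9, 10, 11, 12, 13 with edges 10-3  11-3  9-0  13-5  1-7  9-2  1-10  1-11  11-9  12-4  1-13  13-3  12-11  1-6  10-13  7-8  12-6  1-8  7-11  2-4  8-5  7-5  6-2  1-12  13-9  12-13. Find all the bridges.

0-9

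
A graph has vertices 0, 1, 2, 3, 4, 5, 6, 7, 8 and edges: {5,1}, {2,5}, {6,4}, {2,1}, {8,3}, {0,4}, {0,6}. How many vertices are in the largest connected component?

3

7 is isolated — a component by itself.
Starting from 3 we can reach 3, 8. That is one component of size 2.
Starting from 0 we can reach 0, 4, 6. That is one component of size 3.
Starting from 1 we can reach 1, 2, 5. That is one component of size 3.
The largest has 3 vertices.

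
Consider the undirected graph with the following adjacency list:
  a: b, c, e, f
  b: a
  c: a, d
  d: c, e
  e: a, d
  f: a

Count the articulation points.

Removing a increases the component count from 1 to 3, so a is a cut vertex.
By contrast removing e leaves 1 component; it is not a cut vertex. No other vertex is a cut vertex either.

1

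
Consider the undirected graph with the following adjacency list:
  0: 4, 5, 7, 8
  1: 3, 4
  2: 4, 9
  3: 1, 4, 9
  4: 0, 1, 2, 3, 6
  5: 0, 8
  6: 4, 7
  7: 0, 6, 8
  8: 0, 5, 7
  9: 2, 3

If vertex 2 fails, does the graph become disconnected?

Deleting 2 leaves 1 component (was 1) (its neighbors 4, 9 remain connected to each other), so 2 is not a cut vertex.

No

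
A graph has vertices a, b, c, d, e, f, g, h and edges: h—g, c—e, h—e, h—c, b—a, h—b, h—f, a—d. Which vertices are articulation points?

Removing a increases the component count from 1 to 2, so a is a cut vertex.
Removing b increases the component count from 1 to 2, so b is a cut vertex.
Removing h increases the component count from 1 to 4, so h is a cut vertex.
By contrast removing e leaves 1 component; it is not a cut vertex. No other vertex is a cut vertex either.

a, b, h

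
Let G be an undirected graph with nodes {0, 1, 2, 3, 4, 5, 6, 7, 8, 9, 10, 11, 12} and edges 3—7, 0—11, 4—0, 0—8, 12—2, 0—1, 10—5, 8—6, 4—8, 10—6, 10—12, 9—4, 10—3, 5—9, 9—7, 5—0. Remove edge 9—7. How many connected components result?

1

9 and 7 are still connected via 9-5-10-3-7, so the component count stays at 1.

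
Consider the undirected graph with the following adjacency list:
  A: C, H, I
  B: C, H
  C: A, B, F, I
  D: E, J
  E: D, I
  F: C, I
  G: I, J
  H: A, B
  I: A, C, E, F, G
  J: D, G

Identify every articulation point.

Removing I increases the component count from 1 to 2, so I is a cut vertex.
By contrast removing H leaves 1 component; it is not a cut vertex. No other vertex is a cut vertex either.

I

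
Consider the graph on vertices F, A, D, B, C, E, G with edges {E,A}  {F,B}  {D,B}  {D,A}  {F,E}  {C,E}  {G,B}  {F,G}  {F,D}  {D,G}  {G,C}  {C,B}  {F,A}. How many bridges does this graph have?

0

The edges on the cycle F-D-G-C-B-F are not bridges since each lies on that cycle.
Every edge lies on some cycle, so there are no bridges.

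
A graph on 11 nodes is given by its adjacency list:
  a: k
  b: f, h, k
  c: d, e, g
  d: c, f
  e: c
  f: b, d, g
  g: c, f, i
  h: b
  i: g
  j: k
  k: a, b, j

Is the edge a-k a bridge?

Yes

Removing a-k leaves no path between a and k: the component count goes from 1 to 2. So it is a bridge.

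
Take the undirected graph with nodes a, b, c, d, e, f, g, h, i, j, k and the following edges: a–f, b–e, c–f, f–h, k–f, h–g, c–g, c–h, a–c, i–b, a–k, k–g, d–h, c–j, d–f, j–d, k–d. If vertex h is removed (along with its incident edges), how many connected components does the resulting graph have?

With h gone, the remaining components are: {b, e, i}; {a, c, d, f, g, j, k}.
That is 2 components.

2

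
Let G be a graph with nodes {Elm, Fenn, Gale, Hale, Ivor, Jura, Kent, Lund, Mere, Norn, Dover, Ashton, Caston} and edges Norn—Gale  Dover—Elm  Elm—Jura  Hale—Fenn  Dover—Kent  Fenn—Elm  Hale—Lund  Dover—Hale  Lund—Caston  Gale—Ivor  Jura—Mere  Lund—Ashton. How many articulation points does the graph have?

6

Removing Elm increases the component count from 2 to 3, so Elm is a cut vertex.
Removing Gale increases the component count from 2 to 3, so Gale is a cut vertex.
Removing Hale increases the component count from 2 to 3, so Hale is a cut vertex.
Likewise Jura, Lund, Dover are cut vertices.
By contrast removing Ivor leaves 2 components; it is not a cut vertex. No other vertex is a cut vertex either.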